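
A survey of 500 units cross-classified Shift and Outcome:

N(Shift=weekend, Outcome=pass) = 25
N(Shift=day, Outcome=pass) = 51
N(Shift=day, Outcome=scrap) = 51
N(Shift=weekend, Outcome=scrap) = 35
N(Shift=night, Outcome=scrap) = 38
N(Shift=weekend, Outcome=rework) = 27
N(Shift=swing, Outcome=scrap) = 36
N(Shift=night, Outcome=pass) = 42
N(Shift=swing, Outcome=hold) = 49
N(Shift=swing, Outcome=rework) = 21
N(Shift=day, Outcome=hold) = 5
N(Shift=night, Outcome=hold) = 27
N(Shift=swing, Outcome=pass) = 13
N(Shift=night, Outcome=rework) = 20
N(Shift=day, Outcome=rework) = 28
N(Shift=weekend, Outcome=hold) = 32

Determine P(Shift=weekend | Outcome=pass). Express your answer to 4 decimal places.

0.1908

Total with Outcome=pass: 51 + 13 + 42 + 25 = 131.
P(Shift=weekend | Outcome=pass) = 25/131 = 0.1908.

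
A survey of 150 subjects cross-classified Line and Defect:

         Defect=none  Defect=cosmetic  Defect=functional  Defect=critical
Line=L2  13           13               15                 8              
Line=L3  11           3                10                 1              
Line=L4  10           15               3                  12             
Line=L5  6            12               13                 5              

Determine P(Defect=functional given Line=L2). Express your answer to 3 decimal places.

Total with Line=L2: 13 + 13 + 15 + 8 = 49.
P(Defect=functional | Line=L2) = 15/49 = 0.306.

0.306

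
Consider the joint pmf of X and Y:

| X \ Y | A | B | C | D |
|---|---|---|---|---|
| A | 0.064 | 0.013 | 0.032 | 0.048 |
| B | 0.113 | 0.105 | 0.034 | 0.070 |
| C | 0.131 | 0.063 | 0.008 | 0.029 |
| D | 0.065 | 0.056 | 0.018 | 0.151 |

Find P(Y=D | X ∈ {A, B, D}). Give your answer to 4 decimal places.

P(X=A) = 0.064 + 0.013 + 0.032 + 0.048 = 0.157.
P(X=B) = 0.113 + 0.105 + 0.034 + 0.070 = 0.322.
P(X=D) = 0.065 + 0.056 + 0.018 + 0.151 = 0.290.
P(X ∈ {A, B, D}) = 0.157 + 0.322 + 0.290 = 0.769; P(Y=D, X ∈ {A, B, D}) = 0.048 + 0.070 + 0.151 = 0.269.
P(Y=D | X ∈ {A, B, D}) = 0.269/0.769 = 0.3498.

0.3498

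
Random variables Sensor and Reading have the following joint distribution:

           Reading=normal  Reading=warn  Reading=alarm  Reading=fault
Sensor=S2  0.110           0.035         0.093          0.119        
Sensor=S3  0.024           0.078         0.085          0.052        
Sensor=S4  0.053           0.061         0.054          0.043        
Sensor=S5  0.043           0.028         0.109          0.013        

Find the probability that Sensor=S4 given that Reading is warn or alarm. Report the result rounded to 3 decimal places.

P(Reading=warn) = 0.035 + 0.078 + 0.061 + 0.028 = 0.202.
P(Reading=alarm) = 0.093 + 0.085 + 0.054 + 0.109 = 0.341.
P(Reading ∈ {warn, alarm}) = 0.202 + 0.341 = 0.543; P(Sensor=S4, Reading ∈ {warn, alarm}) = 0.061 + 0.054 = 0.115.
P(Sensor=S4 | Reading ∈ {warn, alarm}) = 0.115/0.543 = 0.212.

0.212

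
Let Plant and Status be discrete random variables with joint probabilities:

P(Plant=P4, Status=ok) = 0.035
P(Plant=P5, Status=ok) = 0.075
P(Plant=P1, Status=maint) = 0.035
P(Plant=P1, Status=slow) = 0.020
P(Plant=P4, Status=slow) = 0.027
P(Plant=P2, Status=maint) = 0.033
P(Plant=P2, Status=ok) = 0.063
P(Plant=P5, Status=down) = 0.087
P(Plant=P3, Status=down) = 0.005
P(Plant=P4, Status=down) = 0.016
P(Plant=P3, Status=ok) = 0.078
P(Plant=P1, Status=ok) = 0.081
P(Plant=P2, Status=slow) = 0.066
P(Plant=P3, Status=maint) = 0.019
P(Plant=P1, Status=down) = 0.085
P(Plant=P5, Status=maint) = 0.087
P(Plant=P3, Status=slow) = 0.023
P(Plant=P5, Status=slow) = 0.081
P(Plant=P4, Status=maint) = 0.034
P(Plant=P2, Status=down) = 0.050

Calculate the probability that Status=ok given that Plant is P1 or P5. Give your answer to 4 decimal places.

P(Plant=P1) = 0.081 + 0.020 + 0.085 + 0.035 = 0.221.
P(Plant=P5) = 0.075 + 0.081 + 0.087 + 0.087 = 0.330.
P(Plant ∈ {P1, P5}) = 0.221 + 0.330 = 0.551; P(Status=ok, Plant ∈ {P1, P5}) = 0.081 + 0.075 = 0.156.
P(Status=ok | Plant ∈ {P1, P5}) = 0.156/0.551 = 0.2831.

0.2831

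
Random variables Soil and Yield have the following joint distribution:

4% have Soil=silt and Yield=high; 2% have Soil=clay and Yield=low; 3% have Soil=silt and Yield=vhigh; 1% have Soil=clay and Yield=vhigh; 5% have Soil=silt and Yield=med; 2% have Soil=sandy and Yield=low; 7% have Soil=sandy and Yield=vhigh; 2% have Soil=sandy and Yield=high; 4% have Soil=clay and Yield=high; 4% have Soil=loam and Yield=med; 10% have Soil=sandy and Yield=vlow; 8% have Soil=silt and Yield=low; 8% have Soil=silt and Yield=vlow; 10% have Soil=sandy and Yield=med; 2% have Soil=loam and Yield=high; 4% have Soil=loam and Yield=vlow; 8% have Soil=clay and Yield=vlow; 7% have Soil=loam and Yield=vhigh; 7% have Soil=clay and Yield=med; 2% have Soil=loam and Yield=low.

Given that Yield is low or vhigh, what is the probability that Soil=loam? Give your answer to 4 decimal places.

0.2813

P(Yield=low) = 0.02 + 0.02 + 0.02 + 0.08 = 0.14.
P(Yield=vhigh) = 0.07 + 0.07 + 0.01 + 0.03 = 0.18.
P(Yield ∈ {low, vhigh}) = 0.14 + 0.18 = 0.32; P(Soil=loam, Yield ∈ {low, vhigh}) = 0.02 + 0.07 = 0.09.
P(Soil=loam | Yield ∈ {low, vhigh}) = 0.09/0.32 = 0.2813.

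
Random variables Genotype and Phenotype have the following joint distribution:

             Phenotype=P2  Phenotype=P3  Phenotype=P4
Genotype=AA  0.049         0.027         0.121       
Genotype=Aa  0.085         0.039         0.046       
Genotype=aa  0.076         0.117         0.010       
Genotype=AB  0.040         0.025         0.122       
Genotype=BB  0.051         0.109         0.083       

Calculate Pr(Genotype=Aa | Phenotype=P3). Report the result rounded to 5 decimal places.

P(Phenotype=P3) = 0.027 + 0.039 + 0.117 + 0.025 + 0.109 = 0.317.
P(Genotype=Aa | Phenotype=P3) = 0.039/0.317 = 0.12303.

0.12303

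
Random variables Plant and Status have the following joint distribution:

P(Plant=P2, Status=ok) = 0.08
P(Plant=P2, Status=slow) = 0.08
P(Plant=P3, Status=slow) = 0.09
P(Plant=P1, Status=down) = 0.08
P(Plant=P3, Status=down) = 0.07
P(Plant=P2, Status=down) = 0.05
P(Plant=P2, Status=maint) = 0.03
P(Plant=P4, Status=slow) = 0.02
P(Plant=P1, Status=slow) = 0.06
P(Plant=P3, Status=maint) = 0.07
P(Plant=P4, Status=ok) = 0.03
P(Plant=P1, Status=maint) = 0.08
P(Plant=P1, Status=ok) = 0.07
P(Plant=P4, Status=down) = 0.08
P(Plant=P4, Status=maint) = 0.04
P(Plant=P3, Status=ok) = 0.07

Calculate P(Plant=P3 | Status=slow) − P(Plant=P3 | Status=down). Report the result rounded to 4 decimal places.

P(Status=slow) = 0.06 + 0.08 + 0.09 + 0.02 = 0.25; P(Plant=P3 | Status=slow) = 0.09/0.25 = 0.36000.
P(Status=down) = 0.08 + 0.05 + 0.07 + 0.08 = 0.28; P(Plant=P3 | Status=down) = 0.07/0.28 = 0.25000.
Difference = 0.1100.

0.1100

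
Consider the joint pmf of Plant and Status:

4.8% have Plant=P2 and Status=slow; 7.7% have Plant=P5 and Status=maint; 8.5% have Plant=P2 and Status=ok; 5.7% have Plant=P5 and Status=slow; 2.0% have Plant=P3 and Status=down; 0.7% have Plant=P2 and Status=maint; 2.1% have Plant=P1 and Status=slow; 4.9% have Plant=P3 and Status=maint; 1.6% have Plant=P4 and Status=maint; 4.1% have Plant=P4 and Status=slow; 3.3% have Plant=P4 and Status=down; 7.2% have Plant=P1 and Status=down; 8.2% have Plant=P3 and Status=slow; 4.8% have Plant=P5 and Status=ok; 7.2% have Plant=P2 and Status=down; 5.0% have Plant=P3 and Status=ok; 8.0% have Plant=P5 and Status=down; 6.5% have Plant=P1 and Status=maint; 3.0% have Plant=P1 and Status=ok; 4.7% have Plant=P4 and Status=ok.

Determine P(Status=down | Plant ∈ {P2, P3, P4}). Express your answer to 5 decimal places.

P(Plant=P2) = 0.085 + 0.048 + 0.072 + 0.007 = 0.212.
P(Plant=P3) = 0.050 + 0.082 + 0.020 + 0.049 = 0.201.
P(Plant=P4) = 0.047 + 0.041 + 0.033 + 0.016 = 0.137.
P(Plant ∈ {P2, P3, P4}) = 0.212 + 0.201 + 0.137 = 0.550; P(Status=down, Plant ∈ {P2, P3, P4}) = 0.072 + 0.020 + 0.033 = 0.125.
P(Status=down | Plant ∈ {P2, P3, P4}) = 0.125/0.550 = 0.22727.

0.22727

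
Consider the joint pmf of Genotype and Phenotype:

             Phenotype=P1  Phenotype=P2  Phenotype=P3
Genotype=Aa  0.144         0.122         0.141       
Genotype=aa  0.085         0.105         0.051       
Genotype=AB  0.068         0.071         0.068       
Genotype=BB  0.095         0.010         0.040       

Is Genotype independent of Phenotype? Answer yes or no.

no

P(Genotype=BB) = 0.145 and P(Phenotype=P1) = 0.392, so their product is 0.05684, but P(Genotype=BB, Phenotype=P1) = 0.095. Since these differ, Genotype and Phenotype are not independent.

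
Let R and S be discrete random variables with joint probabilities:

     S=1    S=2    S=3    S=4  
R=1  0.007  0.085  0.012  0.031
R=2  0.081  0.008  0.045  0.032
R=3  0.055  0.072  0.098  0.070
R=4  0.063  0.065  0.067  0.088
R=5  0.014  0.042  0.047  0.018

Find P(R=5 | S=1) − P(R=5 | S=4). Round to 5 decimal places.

-0.01168

P(S=1) = 0.007 + 0.081 + 0.055 + 0.063 + 0.014 = 0.220; P(R=5 | S=1) = 0.014/0.220 = 0.063636.
P(S=4) = 0.031 + 0.032 + 0.070 + 0.088 + 0.018 = 0.239; P(R=5 | S=4) = 0.018/0.239 = 0.075314.
Difference = -0.01168.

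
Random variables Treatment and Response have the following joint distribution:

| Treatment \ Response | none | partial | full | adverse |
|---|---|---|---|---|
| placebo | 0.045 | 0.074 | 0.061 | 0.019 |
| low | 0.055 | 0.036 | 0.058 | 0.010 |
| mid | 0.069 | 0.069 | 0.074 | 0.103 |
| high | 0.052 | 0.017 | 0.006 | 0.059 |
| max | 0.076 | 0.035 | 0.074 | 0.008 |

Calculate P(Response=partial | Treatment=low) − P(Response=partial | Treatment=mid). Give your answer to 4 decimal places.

0.0074

P(Treatment=low) = 0.055 + 0.036 + 0.058 + 0.010 = 0.159; P(Response=partial | Treatment=low) = 0.036/0.159 = 0.22642.
P(Treatment=mid) = 0.069 + 0.069 + 0.074 + 0.103 = 0.315; P(Response=partial | Treatment=mid) = 0.069/0.315 = 0.21905.
Difference = 0.0074.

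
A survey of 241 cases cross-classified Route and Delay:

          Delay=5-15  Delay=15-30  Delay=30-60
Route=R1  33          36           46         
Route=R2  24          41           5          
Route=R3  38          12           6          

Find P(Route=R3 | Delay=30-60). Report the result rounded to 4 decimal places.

0.1053

Total with Delay=30-60: 46 + 5 + 6 = 57.
P(Route=R3 | Delay=30-60) = 6/57 = 0.1053.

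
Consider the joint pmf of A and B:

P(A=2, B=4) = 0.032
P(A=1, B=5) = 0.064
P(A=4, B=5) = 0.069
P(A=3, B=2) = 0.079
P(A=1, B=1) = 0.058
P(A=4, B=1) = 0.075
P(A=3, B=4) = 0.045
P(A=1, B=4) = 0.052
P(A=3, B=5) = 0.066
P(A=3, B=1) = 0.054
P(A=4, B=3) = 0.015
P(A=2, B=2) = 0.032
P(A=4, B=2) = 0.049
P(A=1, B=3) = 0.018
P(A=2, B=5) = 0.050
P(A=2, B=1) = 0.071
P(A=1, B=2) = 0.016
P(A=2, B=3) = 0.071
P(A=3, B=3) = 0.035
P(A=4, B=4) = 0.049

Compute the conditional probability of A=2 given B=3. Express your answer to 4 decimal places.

0.5108

P(B=3) = 0.018 + 0.071 + 0.035 + 0.015 = 0.139.
P(A=2 | B=3) = 0.071/0.139 = 0.5108.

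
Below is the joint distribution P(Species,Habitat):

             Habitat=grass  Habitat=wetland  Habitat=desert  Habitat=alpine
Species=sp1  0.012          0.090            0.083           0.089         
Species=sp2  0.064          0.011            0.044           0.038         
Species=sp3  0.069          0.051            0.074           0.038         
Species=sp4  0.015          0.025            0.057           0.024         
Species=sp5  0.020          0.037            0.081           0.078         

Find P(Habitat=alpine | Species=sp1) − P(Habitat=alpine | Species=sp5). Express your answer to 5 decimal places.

-0.03629

P(Species=sp1) = 0.012 + 0.090 + 0.083 + 0.089 = 0.274; P(Habitat=alpine | Species=sp1) = 0.089/0.274 = 0.324818.
P(Species=sp5) = 0.020 + 0.037 + 0.081 + 0.078 = 0.216; P(Habitat=alpine | Species=sp5) = 0.078/0.216 = 0.361111.
Difference = -0.03629.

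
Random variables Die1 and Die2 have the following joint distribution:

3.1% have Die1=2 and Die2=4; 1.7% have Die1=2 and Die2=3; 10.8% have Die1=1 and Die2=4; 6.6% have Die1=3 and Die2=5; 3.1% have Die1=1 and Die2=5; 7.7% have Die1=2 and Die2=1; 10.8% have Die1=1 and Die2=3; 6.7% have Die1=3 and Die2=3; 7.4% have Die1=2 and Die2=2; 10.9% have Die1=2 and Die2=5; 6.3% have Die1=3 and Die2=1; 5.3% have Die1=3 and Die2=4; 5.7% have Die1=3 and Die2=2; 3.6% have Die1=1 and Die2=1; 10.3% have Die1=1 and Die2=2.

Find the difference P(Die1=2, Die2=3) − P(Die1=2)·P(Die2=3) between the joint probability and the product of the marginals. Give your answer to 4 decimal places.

P(Die1=2) = 0.077 + 0.074 + 0.017 + 0.031 + 0.109 = 0.308.
P(Die2=3) = 0.108 + 0.017 + 0.067 = 0.192.
P(Die1=2, Die2=3) − P(Die1=2)P(Die2=3) = 0.017 − 0.308×0.192 = -0.0421.

-0.0421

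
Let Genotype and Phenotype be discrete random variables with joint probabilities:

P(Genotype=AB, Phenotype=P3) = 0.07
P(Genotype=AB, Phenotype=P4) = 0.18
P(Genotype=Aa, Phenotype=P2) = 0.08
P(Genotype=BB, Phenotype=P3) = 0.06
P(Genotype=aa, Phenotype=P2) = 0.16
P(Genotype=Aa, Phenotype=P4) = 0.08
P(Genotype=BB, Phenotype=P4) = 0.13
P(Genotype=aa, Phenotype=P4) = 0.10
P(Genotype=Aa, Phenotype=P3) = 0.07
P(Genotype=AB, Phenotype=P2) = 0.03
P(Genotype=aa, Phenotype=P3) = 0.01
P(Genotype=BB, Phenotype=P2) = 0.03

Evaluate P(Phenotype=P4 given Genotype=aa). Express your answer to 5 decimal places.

P(Genotype=aa) = 0.16 + 0.01 + 0.10 = 0.27.
P(Phenotype=P4 | Genotype=aa) = 0.10/0.27 = 0.37037.

0.37037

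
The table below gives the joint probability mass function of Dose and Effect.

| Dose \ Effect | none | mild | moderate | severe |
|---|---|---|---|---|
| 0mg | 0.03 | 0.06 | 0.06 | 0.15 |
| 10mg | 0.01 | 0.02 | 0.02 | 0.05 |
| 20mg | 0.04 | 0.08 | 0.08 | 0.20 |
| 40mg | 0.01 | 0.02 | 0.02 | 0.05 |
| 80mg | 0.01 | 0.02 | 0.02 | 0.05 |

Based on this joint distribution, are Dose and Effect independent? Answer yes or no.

Every cell satisfies P(Dose,Effect) = P(Dose)·P(Effect). For instance P(Dose=80mg) = 0.10, P(Effect=none) = 0.10, and 0.10×0.10 = 0.01 matches the joint entry. So Dose and Effect are independent.

yes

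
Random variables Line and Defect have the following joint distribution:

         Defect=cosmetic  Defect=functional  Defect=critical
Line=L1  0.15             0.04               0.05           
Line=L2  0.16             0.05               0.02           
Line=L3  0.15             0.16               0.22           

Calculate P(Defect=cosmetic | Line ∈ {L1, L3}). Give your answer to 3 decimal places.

0.390

P(Line=L1) = 0.15 + 0.04 + 0.05 = 0.24.
P(Line=L3) = 0.15 + 0.16 + 0.22 = 0.53.
P(Line ∈ {L1, L3}) = 0.24 + 0.53 = 0.77; P(Defect=cosmetic, Line ∈ {L1, L3}) = 0.15 + 0.15 = 0.30.
P(Defect=cosmetic | Line ∈ {L1, L3}) = 0.30/0.77 = 0.390.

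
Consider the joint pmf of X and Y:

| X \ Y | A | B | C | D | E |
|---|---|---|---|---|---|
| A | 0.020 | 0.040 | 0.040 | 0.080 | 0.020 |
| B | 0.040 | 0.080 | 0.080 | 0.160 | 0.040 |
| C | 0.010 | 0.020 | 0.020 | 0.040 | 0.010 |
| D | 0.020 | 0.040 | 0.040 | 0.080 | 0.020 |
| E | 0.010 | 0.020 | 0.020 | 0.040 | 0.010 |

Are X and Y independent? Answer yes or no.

Every cell satisfies P(X,Y) = P(X)·P(Y). For instance P(X=A) = 0.200, P(Y=D) = 0.400, and 0.200×0.400 = 0.080 matches the joint entry. So X and Y are independent.

yes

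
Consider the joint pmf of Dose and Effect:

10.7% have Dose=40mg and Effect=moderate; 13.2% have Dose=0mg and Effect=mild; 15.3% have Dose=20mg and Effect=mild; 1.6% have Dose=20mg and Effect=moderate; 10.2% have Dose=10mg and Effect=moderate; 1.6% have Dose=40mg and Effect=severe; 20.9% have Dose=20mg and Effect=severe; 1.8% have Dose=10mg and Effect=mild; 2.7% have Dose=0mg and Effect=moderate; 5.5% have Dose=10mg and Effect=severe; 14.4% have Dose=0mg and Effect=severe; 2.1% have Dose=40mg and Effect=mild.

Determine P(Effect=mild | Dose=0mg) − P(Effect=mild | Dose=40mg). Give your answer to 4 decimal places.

0.2898

P(Dose=0mg) = 0.132 + 0.027 + 0.144 = 0.303; P(Effect=mild | Dose=0mg) = 0.132/0.303 = 0.43564.
P(Dose=40mg) = 0.021 + 0.107 + 0.016 = 0.144; P(Effect=mild | Dose=40mg) = 0.021/0.144 = 0.14583.
Difference = 0.2898.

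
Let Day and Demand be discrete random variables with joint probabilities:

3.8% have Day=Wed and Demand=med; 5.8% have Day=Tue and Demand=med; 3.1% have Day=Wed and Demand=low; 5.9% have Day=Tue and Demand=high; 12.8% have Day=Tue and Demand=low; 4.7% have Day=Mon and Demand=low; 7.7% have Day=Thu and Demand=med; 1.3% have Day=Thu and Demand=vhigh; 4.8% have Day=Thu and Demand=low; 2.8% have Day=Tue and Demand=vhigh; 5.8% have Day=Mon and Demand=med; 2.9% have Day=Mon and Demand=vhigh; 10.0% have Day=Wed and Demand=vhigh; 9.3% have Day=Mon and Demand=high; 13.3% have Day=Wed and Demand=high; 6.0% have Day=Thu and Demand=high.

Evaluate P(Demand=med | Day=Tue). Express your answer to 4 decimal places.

P(Day=Tue) = 0.128 + 0.058 + 0.059 + 0.028 = 0.273.
P(Demand=med | Day=Tue) = 0.058/0.273 = 0.2125.

0.2125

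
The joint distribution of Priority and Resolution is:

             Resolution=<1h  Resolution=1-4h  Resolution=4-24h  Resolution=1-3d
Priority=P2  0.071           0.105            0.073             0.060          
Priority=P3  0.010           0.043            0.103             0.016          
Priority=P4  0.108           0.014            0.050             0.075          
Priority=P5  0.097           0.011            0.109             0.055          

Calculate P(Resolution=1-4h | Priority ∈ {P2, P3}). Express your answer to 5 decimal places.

P(Priority=P2) = 0.071 + 0.105 + 0.073 + 0.060 = 0.309.
P(Priority=P3) = 0.010 + 0.043 + 0.103 + 0.016 = 0.172.
P(Priority ∈ {P2, P3}) = 0.309 + 0.172 = 0.481; P(Resolution=1-4h, Priority ∈ {P2, P3}) = 0.105 + 0.043 = 0.148.
P(Resolution=1-4h | Priority ∈ {P2, P3}) = 0.148/0.481 = 0.30769.

0.30769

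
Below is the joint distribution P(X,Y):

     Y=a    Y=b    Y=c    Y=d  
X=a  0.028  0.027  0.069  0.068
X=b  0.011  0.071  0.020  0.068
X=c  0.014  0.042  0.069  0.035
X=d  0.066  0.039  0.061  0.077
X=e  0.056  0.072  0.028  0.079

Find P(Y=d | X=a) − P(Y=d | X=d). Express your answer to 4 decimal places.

0.0373

P(X=a) = 0.028 + 0.027 + 0.069 + 0.068 = 0.192; P(Y=d | X=a) = 0.068/0.192 = 0.35417.
P(X=d) = 0.066 + 0.039 + 0.061 + 0.077 = 0.243; P(Y=d | X=d) = 0.077/0.243 = 0.31687.
Difference = 0.0373.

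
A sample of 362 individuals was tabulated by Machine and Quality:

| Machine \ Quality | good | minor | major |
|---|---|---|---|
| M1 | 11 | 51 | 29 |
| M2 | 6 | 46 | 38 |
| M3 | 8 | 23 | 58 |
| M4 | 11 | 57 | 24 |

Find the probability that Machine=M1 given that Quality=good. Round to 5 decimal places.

Total with Quality=good: 11 + 6 + 8 + 11 = 36.
P(Machine=M1 | Quality=good) = 11/36 = 0.30556.

0.30556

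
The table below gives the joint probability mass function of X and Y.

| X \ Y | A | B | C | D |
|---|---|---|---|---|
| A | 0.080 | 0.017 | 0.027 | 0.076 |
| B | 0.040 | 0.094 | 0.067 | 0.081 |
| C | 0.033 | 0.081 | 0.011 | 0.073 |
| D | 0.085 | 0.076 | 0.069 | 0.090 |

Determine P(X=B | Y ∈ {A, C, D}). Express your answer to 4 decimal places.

0.2568

P(Y=A) = 0.080 + 0.040 + 0.033 + 0.085 = 0.238.
P(Y=C) = 0.027 + 0.067 + 0.011 + 0.069 = 0.174.
P(Y=D) = 0.076 + 0.081 + 0.073 + 0.090 = 0.320.
P(Y ∈ {A, C, D}) = 0.238 + 0.174 + 0.320 = 0.732; P(X=B, Y ∈ {A, C, D}) = 0.040 + 0.067 + 0.081 = 0.188.
P(X=B | Y ∈ {A, C, D}) = 0.188/0.732 = 0.2568.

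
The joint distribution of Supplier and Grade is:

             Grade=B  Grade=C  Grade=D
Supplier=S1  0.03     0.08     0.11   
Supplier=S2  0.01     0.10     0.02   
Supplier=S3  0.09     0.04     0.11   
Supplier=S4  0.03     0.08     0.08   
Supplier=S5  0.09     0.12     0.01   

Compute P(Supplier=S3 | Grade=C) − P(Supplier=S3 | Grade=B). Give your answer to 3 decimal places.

P(Grade=C) = 0.08 + 0.10 + 0.04 + 0.08 + 0.12 = 0.42; P(Supplier=S3 | Grade=C) = 0.04/0.42 = 0.0952.
P(Grade=B) = 0.03 + 0.01 + 0.09 + 0.03 + 0.09 = 0.25; P(Supplier=S3 | Grade=B) = 0.09/0.25 = 0.3600.
Difference = -0.265.

-0.265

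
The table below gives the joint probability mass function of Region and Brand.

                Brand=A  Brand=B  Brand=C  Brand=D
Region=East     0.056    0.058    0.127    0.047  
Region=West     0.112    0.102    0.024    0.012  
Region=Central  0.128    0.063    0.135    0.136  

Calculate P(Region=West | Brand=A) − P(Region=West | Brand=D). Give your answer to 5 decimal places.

P(Brand=A) = 0.056 + 0.112 + 0.128 = 0.296; P(Region=West | Brand=A) = 0.112/0.296 = 0.378378.
P(Brand=D) = 0.047 + 0.012 + 0.136 = 0.195; P(Region=West | Brand=D) = 0.012/0.195 = 0.061538.
Difference = 0.31684.

0.31684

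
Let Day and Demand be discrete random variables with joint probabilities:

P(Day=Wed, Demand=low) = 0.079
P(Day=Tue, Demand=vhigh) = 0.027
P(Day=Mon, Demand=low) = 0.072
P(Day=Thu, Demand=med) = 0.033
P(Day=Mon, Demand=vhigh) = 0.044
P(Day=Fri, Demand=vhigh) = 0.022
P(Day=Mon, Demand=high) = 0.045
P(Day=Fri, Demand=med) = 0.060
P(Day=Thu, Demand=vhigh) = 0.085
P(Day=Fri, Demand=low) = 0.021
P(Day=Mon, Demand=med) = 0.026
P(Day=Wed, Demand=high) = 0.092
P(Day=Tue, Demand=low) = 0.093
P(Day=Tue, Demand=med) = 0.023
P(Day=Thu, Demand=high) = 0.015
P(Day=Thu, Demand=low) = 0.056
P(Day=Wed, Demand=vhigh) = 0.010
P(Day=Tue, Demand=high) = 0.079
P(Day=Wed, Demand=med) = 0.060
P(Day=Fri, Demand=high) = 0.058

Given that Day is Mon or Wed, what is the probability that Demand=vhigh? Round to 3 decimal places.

P(Day=Mon) = 0.072 + 0.026 + 0.045 + 0.044 = 0.187.
P(Day=Wed) = 0.079 + 0.060 + 0.092 + 0.010 = 0.241.
P(Day ∈ {Mon, Wed}) = 0.187 + 0.241 = 0.428; P(Demand=vhigh, Day ∈ {Mon, Wed}) = 0.044 + 0.010 = 0.054.
P(Demand=vhigh | Day ∈ {Mon, Wed}) = 0.054/0.428 = 0.126.

0.126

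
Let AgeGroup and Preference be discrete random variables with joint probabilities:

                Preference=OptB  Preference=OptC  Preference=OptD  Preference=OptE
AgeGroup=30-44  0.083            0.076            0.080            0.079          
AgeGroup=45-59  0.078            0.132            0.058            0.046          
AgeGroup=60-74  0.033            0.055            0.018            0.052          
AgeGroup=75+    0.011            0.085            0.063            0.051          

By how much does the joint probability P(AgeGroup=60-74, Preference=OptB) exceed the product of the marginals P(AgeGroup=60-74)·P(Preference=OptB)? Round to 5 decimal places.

P(AgeGroup=60-74) = 0.033 + 0.055 + 0.018 + 0.052 = 0.158.
P(Preference=OptB) = 0.083 + 0.078 + 0.033 + 0.011 = 0.205.
P(AgeGroup=60-74, Preference=OptB) − P(AgeGroup=60-74)P(Preference=OptB) = 0.033 − 0.158×0.205 = 0.00061.

0.00061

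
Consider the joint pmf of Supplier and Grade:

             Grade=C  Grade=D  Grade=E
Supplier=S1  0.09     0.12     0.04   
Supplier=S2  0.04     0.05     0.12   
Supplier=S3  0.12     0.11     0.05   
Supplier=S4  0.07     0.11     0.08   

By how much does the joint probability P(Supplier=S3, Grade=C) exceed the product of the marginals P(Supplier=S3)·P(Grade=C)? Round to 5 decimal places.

P(Supplier=S3) = 0.12 + 0.11 + 0.05 = 0.28.
P(Grade=C) = 0.09 + 0.04 + 0.12 + 0.07 = 0.32.
P(Supplier=S3, Grade=C) − P(Supplier=S3)P(Grade=C) = 0.12 − 0.28×0.32 = 0.03040.

0.03040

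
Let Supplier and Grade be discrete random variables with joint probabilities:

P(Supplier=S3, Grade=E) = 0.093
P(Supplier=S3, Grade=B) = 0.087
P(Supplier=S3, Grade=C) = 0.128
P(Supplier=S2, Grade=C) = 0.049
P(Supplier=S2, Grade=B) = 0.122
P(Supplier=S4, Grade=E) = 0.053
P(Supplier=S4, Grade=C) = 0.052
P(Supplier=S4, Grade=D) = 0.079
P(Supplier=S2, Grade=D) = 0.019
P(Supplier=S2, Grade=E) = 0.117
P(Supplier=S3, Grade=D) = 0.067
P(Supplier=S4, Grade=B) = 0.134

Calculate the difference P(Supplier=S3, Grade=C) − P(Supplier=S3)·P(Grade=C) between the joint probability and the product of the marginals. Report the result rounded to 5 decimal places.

0.04213

P(Supplier=S3) = 0.087 + 0.128 + 0.067 + 0.093 = 0.375.
P(Grade=C) = 0.049 + 0.128 + 0.052 = 0.229.
P(Supplier=S3, Grade=C) − P(Supplier=S3)P(Grade=C) = 0.128 − 0.375×0.229 = 0.04213.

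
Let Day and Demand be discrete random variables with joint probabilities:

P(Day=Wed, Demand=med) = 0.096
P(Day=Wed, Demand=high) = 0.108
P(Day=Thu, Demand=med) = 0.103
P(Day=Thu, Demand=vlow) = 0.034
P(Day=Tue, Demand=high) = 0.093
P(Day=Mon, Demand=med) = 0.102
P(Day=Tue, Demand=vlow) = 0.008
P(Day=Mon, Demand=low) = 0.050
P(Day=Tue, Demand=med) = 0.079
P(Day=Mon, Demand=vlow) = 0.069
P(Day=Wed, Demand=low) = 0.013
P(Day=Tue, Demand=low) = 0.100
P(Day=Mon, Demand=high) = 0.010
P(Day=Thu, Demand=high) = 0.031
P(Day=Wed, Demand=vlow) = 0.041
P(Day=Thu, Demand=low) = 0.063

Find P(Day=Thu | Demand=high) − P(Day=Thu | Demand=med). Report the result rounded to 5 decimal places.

P(Demand=high) = 0.010 + 0.093 + 0.108 + 0.031 = 0.242; P(Day=Thu | Demand=high) = 0.031/0.242 = 0.128099.
P(Demand=med) = 0.102 + 0.079 + 0.096 + 0.103 = 0.380; P(Day=Thu | Demand=med) = 0.103/0.380 = 0.271053.
Difference = -0.14295.

-0.14295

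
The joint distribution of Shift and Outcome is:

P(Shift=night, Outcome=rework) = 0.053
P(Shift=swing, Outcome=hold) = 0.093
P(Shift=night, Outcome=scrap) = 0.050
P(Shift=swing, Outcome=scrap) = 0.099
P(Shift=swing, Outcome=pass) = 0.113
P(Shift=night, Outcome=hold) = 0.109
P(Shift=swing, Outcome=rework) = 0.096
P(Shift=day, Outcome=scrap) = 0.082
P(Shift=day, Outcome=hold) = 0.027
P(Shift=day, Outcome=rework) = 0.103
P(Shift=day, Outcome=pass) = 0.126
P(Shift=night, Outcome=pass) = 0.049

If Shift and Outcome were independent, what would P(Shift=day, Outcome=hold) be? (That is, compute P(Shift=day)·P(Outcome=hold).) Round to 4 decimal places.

0.0774

P(Shift=day) = 0.126 + 0.103 + 0.082 + 0.027 = 0.338.
P(Outcome=hold) = 0.027 + 0.093 + 0.109 = 0.229.
Product: 0.338 × 0.229 = 0.0774.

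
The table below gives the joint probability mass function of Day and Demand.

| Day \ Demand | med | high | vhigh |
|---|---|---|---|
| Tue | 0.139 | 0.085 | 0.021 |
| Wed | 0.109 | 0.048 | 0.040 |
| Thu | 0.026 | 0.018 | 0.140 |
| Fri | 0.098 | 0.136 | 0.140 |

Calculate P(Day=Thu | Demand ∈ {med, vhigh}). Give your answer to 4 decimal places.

P(Demand=med) = 0.139 + 0.109 + 0.026 + 0.098 = 0.372.
P(Demand=vhigh) = 0.021 + 0.040 + 0.140 + 0.140 = 0.341.
P(Demand ∈ {med, vhigh}) = 0.372 + 0.341 = 0.713; P(Day=Thu, Demand ∈ {med, vhigh}) = 0.026 + 0.140 = 0.166.
P(Day=Thu | Demand ∈ {med, vhigh}) = 0.166/0.713 = 0.2328.

0.2328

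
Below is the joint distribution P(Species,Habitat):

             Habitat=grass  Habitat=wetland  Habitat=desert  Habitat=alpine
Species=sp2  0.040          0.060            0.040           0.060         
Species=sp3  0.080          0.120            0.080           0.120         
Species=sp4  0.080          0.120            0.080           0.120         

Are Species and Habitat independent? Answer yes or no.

yes

Every cell satisfies P(Species,Habitat) = P(Species)·P(Habitat). For instance P(Species=sp2) = 0.200, P(Habitat=grass) = 0.200, and 0.200×0.200 = 0.040 matches the joint entry. So Species and Habitat are independent.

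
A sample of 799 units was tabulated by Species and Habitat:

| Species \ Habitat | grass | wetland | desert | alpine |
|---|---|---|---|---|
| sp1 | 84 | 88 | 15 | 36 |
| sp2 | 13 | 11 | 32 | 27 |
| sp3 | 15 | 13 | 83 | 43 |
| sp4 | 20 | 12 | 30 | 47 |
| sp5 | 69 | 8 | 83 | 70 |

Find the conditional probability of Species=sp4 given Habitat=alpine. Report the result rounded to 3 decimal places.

0.211

Total with Habitat=alpine: 36 + 27 + 43 + 47 + 70 = 223.
P(Species=sp4 | Habitat=alpine) = 47/223 = 0.211.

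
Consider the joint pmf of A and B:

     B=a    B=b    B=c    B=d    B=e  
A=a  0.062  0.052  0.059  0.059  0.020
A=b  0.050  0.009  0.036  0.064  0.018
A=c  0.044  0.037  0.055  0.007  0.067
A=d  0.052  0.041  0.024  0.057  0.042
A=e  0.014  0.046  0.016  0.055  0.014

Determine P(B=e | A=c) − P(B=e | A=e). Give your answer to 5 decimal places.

P(A=c) = 0.044 + 0.037 + 0.055 + 0.007 + 0.067 = 0.210; P(B=e | A=c) = 0.067/0.210 = 0.319048.
P(A=e) = 0.014 + 0.046 + 0.016 + 0.055 + 0.014 = 0.145; P(B=e | A=e) = 0.014/0.145 = 0.096552.
Difference = 0.22250.

0.22250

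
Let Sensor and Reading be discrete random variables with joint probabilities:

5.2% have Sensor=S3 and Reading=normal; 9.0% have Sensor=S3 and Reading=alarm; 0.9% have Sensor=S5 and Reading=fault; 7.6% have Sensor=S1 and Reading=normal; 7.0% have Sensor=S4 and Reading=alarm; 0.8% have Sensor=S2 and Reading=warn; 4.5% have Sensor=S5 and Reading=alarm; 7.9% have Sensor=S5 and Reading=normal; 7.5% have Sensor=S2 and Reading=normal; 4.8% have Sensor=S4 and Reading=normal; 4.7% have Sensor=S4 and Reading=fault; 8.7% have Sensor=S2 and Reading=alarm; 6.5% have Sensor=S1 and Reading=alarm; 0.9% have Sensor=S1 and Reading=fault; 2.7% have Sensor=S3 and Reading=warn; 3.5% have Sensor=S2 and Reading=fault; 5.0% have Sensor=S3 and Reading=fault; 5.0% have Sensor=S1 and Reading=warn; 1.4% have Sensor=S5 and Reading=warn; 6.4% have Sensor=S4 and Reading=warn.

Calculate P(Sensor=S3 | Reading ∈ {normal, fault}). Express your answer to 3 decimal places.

P(Reading=normal) = 0.076 + 0.075 + 0.052 + 0.048 + 0.079 = 0.330.
P(Reading=fault) = 0.009 + 0.035 + 0.050 + 0.047 + 0.009 = 0.150.
P(Reading ∈ {normal, fault}) = 0.330 + 0.150 = 0.480; P(Sensor=S3, Reading ∈ {normal, fault}) = 0.052 + 0.050 = 0.102.
P(Sensor=S3 | Reading ∈ {normal, fault}) = 0.102/0.480 = 0.213.

0.213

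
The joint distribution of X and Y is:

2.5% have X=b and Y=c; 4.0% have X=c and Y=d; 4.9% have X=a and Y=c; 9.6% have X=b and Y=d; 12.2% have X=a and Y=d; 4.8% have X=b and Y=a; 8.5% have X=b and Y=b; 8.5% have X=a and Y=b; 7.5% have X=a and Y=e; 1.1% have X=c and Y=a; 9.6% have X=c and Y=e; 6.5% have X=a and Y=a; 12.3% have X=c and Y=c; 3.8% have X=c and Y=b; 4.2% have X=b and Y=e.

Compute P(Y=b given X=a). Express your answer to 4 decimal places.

P(X=a) = 0.065 + 0.085 + 0.049 + 0.122 + 0.075 = 0.396.
P(Y=b | X=a) = 0.085/0.396 = 0.2146.

0.2146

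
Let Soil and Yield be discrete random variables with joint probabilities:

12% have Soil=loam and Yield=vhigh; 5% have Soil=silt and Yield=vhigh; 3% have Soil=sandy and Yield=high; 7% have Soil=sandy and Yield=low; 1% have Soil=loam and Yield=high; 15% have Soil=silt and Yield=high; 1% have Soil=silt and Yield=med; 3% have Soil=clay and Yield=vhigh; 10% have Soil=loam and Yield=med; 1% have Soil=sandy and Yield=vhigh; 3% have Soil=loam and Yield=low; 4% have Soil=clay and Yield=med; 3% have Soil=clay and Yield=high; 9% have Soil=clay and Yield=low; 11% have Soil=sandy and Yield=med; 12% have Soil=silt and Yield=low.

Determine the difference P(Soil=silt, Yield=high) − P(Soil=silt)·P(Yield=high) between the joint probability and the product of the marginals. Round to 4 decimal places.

0.0774

P(Soil=silt) = 0.12 + 0.01 + 0.15 + 0.05 = 0.33.
P(Yield=high) = 0.03 + 0.01 + 0.03 + 0.15 = 0.22.
P(Soil=silt, Yield=high) − P(Soil=silt)P(Yield=high) = 0.15 − 0.33×0.22 = 0.0774.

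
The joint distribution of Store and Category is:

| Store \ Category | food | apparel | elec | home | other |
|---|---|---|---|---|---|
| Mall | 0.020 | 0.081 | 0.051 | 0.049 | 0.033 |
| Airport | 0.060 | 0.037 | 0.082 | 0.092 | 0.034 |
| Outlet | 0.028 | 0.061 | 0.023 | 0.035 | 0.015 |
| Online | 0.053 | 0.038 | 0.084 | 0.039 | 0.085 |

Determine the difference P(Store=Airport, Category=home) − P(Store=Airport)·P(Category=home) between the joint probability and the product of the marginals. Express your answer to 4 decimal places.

P(Store=Airport) = 0.060 + 0.037 + 0.082 + 0.092 + 0.034 = 0.305.
P(Category=home) = 0.049 + 0.092 + 0.035 + 0.039 = 0.215.
P(Store=Airport, Category=home) − P(Store=Airport)P(Category=home) = 0.092 − 0.305×0.215 = 0.0264.

0.0264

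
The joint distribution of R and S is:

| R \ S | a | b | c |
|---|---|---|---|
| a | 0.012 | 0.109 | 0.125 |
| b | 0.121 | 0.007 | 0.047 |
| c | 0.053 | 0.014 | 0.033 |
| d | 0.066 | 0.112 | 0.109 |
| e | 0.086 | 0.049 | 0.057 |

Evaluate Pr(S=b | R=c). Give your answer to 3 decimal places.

0.140

P(R=c) = 0.053 + 0.014 + 0.033 = 0.100.
P(S=b | R=c) = 0.014/0.100 = 0.140.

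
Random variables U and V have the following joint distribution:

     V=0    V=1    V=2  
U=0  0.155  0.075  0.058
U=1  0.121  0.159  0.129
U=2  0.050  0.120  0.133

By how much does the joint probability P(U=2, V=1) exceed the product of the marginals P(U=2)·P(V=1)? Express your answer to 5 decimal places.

0.01274

P(U=2) = 0.050 + 0.120 + 0.133 = 0.303.
P(V=1) = 0.075 + 0.159 + 0.120 = 0.354.
P(U=2, V=1) − P(U=2)P(V=1) = 0.120 − 0.303×0.354 = 0.01274.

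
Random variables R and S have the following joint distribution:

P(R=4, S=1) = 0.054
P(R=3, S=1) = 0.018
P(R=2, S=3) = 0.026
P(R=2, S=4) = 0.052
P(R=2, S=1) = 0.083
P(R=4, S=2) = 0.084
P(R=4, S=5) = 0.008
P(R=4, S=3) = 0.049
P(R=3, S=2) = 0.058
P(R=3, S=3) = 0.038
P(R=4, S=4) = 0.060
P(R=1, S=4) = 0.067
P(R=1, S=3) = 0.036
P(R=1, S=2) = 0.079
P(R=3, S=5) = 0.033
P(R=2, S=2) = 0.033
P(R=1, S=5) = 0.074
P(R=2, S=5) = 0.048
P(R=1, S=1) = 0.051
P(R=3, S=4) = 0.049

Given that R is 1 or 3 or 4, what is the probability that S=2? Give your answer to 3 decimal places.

P(R=1) = 0.051 + 0.079 + 0.036 + 0.067 + 0.074 = 0.307.
P(R=3) = 0.018 + 0.058 + 0.038 + 0.049 + 0.033 = 0.196.
P(R=4) = 0.054 + 0.084 + 0.049 + 0.060 + 0.008 = 0.255.
P(R ∈ {1, 3, 4}) = 0.307 + 0.196 + 0.255 = 0.758; P(S=2, R ∈ {1, 3, 4}) = 0.079 + 0.058 + 0.084 = 0.221.
P(S=2 | R ∈ {1, 3, 4}) = 0.221/0.758 = 0.292.

0.292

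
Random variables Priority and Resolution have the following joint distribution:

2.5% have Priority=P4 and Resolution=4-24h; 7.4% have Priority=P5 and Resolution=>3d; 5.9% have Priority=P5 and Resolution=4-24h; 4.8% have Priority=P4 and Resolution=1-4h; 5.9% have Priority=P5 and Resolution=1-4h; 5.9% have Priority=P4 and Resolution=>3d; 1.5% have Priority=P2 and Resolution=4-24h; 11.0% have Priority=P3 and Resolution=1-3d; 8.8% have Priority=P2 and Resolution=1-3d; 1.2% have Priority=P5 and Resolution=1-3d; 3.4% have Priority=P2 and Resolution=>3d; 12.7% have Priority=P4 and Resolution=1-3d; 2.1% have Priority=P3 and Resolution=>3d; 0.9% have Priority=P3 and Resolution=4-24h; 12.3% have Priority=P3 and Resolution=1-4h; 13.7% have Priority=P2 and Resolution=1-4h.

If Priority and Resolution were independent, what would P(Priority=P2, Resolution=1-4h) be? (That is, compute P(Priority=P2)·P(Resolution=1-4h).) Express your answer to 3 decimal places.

P(Priority=P2) = 0.137 + 0.015 + 0.088 + 0.034 = 0.274.
P(Resolution=1-4h) = 0.137 + 0.123 + 0.048 + 0.059 = 0.367.
Product: 0.274 × 0.367 = 0.101.

0.101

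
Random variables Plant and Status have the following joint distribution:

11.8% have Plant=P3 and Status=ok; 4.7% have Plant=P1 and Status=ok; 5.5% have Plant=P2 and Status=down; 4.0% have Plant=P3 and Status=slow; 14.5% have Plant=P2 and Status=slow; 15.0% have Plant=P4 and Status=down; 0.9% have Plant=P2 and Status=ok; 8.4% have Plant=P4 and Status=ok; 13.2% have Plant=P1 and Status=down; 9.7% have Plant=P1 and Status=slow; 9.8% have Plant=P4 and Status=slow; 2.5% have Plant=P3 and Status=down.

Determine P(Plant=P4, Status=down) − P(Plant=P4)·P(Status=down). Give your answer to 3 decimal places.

P(Plant=P4) = 0.084 + 0.098 + 0.150 = 0.332.
P(Status=down) = 0.132 + 0.055 + 0.025 + 0.150 = 0.362.
P(Plant=P4, Status=down) − P(Plant=P4)P(Status=down) = 0.150 − 0.332×0.362 = 0.030.

0.030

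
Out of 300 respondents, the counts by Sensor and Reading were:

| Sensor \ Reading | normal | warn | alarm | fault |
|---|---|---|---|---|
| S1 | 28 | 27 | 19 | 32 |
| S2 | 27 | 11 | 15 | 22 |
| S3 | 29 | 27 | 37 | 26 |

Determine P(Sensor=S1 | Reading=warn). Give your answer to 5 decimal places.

Total with Reading=warn: 27 + 11 + 27 = 65.
P(Sensor=S1 | Reading=warn) = 27/65 = 0.41538.

0.41538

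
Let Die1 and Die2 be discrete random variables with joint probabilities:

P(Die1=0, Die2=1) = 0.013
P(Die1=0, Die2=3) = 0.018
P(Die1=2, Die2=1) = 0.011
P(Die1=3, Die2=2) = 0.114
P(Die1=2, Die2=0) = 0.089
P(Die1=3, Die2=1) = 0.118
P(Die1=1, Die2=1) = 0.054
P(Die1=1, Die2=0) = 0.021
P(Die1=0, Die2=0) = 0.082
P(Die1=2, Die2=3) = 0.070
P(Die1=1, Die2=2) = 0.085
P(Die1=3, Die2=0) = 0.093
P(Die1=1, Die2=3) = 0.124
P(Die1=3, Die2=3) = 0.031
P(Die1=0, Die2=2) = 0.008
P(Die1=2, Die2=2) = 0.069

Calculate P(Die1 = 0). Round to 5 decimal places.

0.12100

P(Die1=0) = 0.082 + 0.013 + 0.008 + 0.018 = 0.121.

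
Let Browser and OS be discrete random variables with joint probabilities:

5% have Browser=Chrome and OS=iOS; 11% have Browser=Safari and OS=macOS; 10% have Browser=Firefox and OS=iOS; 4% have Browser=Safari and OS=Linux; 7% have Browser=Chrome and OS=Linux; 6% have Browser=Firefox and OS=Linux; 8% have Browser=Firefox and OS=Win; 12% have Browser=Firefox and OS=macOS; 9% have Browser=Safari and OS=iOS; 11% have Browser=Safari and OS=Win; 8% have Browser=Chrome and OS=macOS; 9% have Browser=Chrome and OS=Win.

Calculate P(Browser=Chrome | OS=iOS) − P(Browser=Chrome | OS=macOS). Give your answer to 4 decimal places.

P(OS=iOS) = 0.05 + 0.10 + 0.09 = 0.24; P(Browser=Chrome | OS=iOS) = 0.05/0.24 = 0.20833.
P(OS=macOS) = 0.08 + 0.12 + 0.11 = 0.31; P(Browser=Chrome | OS=macOS) = 0.08/0.31 = 0.25806.
Difference = -0.0497.

-0.0497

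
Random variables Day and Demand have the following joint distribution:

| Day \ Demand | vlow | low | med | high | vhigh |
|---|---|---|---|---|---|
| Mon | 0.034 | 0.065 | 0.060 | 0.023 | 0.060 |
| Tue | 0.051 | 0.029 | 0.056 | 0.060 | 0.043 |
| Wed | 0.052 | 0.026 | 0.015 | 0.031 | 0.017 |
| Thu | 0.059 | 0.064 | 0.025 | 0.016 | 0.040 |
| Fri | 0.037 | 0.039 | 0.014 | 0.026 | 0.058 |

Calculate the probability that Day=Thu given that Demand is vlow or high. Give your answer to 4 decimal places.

P(Demand=vlow) = 0.034 + 0.051 + 0.052 + 0.059 + 0.037 = 0.233.
P(Demand=high) = 0.023 + 0.060 + 0.031 + 0.016 + 0.026 = 0.156.
P(Demand ∈ {vlow, high}) = 0.233 + 0.156 = 0.389; P(Day=Thu, Demand ∈ {vlow, high}) = 0.059 + 0.016 = 0.075.
P(Day=Thu | Demand ∈ {vlow, high}) = 0.075/0.389 = 0.1928.

0.1928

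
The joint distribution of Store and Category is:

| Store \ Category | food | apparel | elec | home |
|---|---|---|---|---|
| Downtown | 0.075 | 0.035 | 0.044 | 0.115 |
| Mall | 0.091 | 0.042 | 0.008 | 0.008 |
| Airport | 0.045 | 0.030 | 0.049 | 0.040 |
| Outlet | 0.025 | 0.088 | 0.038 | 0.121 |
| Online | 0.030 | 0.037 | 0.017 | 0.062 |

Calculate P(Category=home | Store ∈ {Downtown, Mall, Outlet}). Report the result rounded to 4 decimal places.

P(Store=Downtown) = 0.075 + 0.035 + 0.044 + 0.115 = 0.269.
P(Store=Mall) = 0.091 + 0.042 + 0.008 + 0.008 = 0.149.
P(Store=Outlet) = 0.025 + 0.088 + 0.038 + 0.121 = 0.272.
P(Store ∈ {Downtown, Mall, Outlet}) = 0.269 + 0.149 + 0.272 = 0.690; P(Category=home, Store ∈ {Downtown, Mall, Outlet}) = 0.115 + 0.008 + 0.121 = 0.244.
P(Category=home | Store ∈ {Downtown, Mall, Outlet}) = 0.244/0.690 = 0.3536.

0.3536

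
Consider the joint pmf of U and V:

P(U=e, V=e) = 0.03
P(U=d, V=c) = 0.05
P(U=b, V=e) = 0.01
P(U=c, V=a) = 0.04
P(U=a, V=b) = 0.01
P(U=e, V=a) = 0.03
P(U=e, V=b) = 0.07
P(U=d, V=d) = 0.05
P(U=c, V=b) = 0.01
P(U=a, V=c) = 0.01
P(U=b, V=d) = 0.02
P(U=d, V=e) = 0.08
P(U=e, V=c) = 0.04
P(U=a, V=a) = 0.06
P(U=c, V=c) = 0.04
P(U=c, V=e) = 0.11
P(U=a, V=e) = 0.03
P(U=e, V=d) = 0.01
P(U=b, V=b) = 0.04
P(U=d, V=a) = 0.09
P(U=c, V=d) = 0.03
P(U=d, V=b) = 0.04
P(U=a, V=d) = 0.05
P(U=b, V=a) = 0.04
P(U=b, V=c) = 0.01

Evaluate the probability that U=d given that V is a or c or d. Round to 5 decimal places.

P(V=a) = 0.06 + 0.04 + 0.04 + 0.09 + 0.03 = 0.26.
P(V=c) = 0.01 + 0.01 + 0.04 + 0.05 + 0.04 = 0.15.
P(V=d) = 0.05 + 0.02 + 0.03 + 0.05 + 0.01 = 0.16.
P(V ∈ {a, c, d}) = 0.26 + 0.15 + 0.16 = 0.57; P(U=d, V ∈ {a, c, d}) = 0.09 + 0.05 + 0.05 = 0.19.
P(U=d | V ∈ {a, c, d}) = 0.19/0.57 = 0.33333.

0.33333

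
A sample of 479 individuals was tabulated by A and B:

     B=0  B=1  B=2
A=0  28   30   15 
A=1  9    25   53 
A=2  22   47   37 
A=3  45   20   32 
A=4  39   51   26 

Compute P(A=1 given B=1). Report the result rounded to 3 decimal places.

0.145

Total with B=1: 30 + 25 + 47 + 20 + 51 = 173.
P(A=1 | B=1) = 25/173 = 0.145.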